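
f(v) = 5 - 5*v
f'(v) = -5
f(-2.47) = 17.35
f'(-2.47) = -5.00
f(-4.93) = 29.65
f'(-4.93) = -5.00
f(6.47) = -27.35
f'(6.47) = -5.00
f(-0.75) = 8.75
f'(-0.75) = -5.00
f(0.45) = 2.75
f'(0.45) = -5.00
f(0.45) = 2.75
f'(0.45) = -5.00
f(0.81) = 0.95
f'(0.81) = -5.00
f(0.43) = 2.85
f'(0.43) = -5.00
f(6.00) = -25.00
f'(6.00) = -5.00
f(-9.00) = 50.00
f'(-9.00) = -5.00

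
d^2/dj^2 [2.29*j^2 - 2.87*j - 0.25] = 4.58000000000000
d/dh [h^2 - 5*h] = 2*h - 5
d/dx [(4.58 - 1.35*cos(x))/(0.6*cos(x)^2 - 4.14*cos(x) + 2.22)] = (-0.81*cos(x)^2 + 5.496*cos(x) - 15.9642)*sin(x)/(0.36*cos(x)^4 - 4.968*cos(x)^3 + 19.8036*cos(x)^2 - 18.3816*cos(x) + 4.9284)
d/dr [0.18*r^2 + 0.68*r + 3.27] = 0.36*r + 0.68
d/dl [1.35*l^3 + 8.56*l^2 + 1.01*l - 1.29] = 4.05*l^2 + 17.12*l + 1.01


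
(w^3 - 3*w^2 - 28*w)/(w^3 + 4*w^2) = (w - 7)/w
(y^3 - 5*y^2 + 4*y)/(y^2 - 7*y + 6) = y*(y - 4)/(y - 6)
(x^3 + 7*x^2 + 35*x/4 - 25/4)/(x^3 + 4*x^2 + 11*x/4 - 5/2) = (x + 5)/(x + 2)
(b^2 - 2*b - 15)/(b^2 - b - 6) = (-b^2 + 2*b + 15)/(-b^2 + b + 6)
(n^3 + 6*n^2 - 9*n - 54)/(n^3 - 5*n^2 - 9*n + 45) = (n + 6)/(n - 5)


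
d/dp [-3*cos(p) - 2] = 3*sin(p)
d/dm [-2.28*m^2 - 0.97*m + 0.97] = -4.56*m - 0.97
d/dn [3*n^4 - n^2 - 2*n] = 12*n^3 - 2*n - 2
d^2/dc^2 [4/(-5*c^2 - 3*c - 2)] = 8*(25*c^2 + 15*c - (10*c + 3)^2 + 10)/(5*c^2 + 3*c + 2)^3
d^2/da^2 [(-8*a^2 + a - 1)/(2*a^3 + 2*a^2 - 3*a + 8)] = 2*(-32*a^6 + 12*a^5 - 156*a^4 + 826*a^3 + 294*a^2 + 18*a - 481)/(8*a^9 + 24*a^8 - 12*a^7 + 32*a^6 + 210*a^5 - 138*a^4 + 69*a^3 + 600*a^2 - 576*a + 512)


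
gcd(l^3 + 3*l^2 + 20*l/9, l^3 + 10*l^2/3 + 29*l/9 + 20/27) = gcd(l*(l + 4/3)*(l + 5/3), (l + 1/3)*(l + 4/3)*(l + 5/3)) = l^2 + 3*l + 20/9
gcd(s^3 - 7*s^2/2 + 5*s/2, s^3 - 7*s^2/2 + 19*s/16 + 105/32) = s - 5/2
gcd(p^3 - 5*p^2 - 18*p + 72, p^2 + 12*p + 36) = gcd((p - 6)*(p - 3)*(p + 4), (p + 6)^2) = 1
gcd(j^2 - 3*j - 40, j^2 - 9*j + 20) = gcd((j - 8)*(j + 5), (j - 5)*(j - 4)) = 1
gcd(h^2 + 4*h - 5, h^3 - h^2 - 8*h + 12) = 1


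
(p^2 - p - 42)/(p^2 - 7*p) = (p + 6)/p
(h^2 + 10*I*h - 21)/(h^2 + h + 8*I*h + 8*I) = (h^2 + 10*I*h - 21)/(h^2 + h + 8*I*h + 8*I)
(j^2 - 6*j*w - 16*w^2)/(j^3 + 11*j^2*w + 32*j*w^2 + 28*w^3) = (j - 8*w)/(j^2 + 9*j*w + 14*w^2)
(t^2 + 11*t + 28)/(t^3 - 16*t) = (t + 7)/(t*(t - 4))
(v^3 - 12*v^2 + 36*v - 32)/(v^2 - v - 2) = (v^2 - 10*v + 16)/(v + 1)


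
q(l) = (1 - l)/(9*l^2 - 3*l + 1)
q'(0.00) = 2.00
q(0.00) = 1.00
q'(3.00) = 0.01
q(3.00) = -0.03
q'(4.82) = 0.00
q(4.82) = -0.02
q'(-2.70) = 0.02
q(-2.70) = 0.05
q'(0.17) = -1.42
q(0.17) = 1.11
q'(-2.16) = 0.03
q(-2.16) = 0.06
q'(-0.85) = 0.24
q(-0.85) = 0.18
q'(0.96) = -0.17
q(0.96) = 0.01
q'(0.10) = 0.46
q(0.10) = 1.14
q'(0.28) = -3.12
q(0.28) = 0.83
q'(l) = (1 - l)*(3 - 18*l)/(9*l^2 - 3*l + 1)^2 - 1/(9*l^2 - 3*l + 1)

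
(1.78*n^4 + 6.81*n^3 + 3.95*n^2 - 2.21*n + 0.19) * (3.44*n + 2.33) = 6.1232*n^5 + 27.5738*n^4 + 29.4553*n^3 + 1.6011*n^2 - 4.4957*n + 0.4427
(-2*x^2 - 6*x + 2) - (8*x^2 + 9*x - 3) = -10*x^2 - 15*x + 5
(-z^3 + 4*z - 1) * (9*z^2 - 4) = -9*z^5 + 40*z^3 - 9*z^2 - 16*z + 4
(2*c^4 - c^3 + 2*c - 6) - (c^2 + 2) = 2*c^4 - c^3 - c^2 + 2*c - 8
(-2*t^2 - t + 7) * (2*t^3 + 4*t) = -4*t^5 - 2*t^4 + 6*t^3 - 4*t^2 + 28*t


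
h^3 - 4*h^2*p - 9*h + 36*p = (h - 3)*(h + 3)*(h - 4*p)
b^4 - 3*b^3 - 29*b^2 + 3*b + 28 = (b - 7)*(b - 1)*(b + 1)*(b + 4)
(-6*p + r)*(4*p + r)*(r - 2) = -24*p^2*r + 48*p^2 - 2*p*r^2 + 4*p*r + r^3 - 2*r^2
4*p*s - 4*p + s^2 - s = (4*p + s)*(s - 1)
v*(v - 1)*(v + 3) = v^3 + 2*v^2 - 3*v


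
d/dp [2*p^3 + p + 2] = 6*p^2 + 1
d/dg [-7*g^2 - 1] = -14*g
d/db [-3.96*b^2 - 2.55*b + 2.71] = -7.92*b - 2.55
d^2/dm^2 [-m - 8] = 0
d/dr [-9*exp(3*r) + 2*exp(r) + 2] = (2 - 27*exp(2*r))*exp(r)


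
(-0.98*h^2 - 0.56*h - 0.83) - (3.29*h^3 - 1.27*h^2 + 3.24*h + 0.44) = -3.29*h^3 + 0.29*h^2 - 3.8*h - 1.27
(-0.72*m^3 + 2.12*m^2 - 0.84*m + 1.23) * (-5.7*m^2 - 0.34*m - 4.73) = 4.104*m^5 - 11.8392*m^4 + 7.4728*m^3 - 16.753*m^2 + 3.555*m - 5.8179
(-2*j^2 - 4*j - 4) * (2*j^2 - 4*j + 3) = -4*j^4 + 2*j^2 + 4*j - 12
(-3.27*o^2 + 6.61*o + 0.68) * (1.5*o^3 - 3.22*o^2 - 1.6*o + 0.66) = -4.905*o^5 + 20.4444*o^4 - 15.0322*o^3 - 14.9238*o^2 + 3.2746*o + 0.4488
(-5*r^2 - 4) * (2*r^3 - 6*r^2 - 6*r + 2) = -10*r^5 + 30*r^4 + 22*r^3 + 14*r^2 + 24*r - 8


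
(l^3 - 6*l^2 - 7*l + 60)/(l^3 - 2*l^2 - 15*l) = (l - 4)/l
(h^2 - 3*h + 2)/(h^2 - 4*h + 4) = (h - 1)/(h - 2)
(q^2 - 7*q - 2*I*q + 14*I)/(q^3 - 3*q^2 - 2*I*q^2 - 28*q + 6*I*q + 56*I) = 1/(q + 4)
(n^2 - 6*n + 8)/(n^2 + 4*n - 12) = (n - 4)/(n + 6)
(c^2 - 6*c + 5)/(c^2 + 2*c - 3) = (c - 5)/(c + 3)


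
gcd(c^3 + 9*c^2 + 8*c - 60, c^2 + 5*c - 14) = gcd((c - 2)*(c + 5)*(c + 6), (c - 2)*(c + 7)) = c - 2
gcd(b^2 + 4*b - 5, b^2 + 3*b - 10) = b + 5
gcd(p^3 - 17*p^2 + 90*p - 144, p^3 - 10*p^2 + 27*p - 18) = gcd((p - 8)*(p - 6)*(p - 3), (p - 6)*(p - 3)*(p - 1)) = p^2 - 9*p + 18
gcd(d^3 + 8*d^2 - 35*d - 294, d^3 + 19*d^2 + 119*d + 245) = d^2 + 14*d + 49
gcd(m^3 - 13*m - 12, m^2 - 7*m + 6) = 1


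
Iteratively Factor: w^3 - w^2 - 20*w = (w)*(w^2 - w - 20) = w*(w - 5)*(w + 4)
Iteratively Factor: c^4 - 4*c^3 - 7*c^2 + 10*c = (c - 1)*(c^3 - 3*c^2 - 10*c) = (c - 5)*(c - 1)*(c^2 + 2*c) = (c - 5)*(c - 1)*(c + 2)*(c)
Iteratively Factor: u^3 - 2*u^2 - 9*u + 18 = (u - 3)*(u^2 + u - 6) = (u - 3)*(u - 2)*(u + 3)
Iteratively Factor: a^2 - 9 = (a - 3)*(a + 3)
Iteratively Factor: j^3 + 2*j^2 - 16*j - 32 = (j - 4)*(j^2 + 6*j + 8) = (j - 4)*(j + 4)*(j + 2)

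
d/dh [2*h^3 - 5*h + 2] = 6*h^2 - 5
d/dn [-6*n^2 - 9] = -12*n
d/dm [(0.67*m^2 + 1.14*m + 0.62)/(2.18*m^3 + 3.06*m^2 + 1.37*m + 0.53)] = (-1.4606*m^4 - 4.9704*m^3 - 6.6253*m^2 - 3.0842*m - 0.2452)/(4.7524*m^6 + 13.3416*m^5 + 15.3368*m^4 + 10.6952*m^3 + 5.1205*m^2 + 1.4522*m + 0.2809)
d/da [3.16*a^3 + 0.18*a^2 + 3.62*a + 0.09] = 9.48*a^2 + 0.36*a + 3.62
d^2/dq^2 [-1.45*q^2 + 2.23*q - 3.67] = -2.90000000000000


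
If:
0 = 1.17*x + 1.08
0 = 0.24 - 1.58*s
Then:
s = 0.15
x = -0.92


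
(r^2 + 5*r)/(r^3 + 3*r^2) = (r + 5)/(r*(r + 3))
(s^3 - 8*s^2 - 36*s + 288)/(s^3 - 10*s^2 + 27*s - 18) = (s^2 - 2*s - 48)/(s^2 - 4*s + 3)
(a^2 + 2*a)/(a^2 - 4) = a/(a - 2)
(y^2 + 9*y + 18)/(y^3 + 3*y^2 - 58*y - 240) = (y + 3)/(y^2 - 3*y - 40)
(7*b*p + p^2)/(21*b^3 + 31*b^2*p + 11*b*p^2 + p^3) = p/(3*b^2 + 4*b*p + p^2)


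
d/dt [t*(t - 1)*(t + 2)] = 3*t^2 + 2*t - 2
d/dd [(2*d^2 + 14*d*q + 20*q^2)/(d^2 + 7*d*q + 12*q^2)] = q^2*(8*d + 28*q)/(d^2 + 7*d*q + 12*q^2)^2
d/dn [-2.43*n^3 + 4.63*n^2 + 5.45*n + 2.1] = -7.29*n^2 + 9.26*n + 5.45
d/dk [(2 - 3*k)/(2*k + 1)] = -7/(2*k + 1)^2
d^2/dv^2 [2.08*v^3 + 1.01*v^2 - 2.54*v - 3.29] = 12.48*v + 2.02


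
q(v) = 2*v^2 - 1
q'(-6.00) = -24.00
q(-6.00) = 71.00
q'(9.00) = 36.00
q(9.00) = 161.00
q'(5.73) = 22.92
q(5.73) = 64.67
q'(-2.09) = -8.36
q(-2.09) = 7.74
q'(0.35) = 1.40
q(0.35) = -0.76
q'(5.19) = 20.76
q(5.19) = 52.87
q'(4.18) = 16.72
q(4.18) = 33.94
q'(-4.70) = -18.80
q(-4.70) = 43.18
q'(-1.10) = -4.40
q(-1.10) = 1.42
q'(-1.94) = -7.76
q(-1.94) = 6.53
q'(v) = 4*v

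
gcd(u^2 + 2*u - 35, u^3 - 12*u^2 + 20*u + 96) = 1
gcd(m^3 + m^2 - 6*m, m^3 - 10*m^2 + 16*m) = m^2 - 2*m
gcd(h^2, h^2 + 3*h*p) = h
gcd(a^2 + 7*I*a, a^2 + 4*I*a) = a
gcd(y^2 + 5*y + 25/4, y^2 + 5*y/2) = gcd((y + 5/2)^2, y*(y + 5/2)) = y + 5/2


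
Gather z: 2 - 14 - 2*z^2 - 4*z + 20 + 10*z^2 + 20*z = 8*z^2 + 16*z + 8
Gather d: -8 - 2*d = -2*d - 8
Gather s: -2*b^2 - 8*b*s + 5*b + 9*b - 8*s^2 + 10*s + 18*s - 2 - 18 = -2*b^2 + 14*b - 8*s^2 + s*(28 - 8*b) - 20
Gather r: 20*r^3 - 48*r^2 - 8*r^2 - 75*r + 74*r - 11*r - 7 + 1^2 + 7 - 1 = 20*r^3 - 56*r^2 - 12*r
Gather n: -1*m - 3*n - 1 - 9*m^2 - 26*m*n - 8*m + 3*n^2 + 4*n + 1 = -9*m^2 - 9*m + 3*n^2 + n*(1 - 26*m)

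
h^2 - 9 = (h - 3)*(h + 3)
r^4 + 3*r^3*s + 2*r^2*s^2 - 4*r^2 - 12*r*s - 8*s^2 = (r - 2)*(r + 2)*(r + s)*(r + 2*s)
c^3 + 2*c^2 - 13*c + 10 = (c - 2)*(c - 1)*(c + 5)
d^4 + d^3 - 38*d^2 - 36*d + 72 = (d - 6)*(d - 1)*(d + 2)*(d + 6)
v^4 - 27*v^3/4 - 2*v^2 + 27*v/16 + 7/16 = (v - 7)*(v - 1/2)*(v + 1/4)*(v + 1/2)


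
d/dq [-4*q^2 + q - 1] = 1 - 8*q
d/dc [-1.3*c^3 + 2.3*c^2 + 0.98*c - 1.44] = -3.9*c^2 + 4.6*c + 0.98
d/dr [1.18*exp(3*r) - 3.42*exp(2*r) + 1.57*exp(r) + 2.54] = (3.54*exp(2*r) - 6.84*exp(r) + 1.57)*exp(r)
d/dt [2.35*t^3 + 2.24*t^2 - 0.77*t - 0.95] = 7.05*t^2 + 4.48*t - 0.77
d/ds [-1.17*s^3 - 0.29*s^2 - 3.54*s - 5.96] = -3.51*s^2 - 0.58*s - 3.54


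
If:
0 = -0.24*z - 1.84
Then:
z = -7.67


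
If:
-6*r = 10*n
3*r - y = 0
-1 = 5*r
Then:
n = 3/25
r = -1/5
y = -3/5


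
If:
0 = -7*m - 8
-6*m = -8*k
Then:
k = -6/7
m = -8/7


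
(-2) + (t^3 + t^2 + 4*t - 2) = t^3 + t^2 + 4*t - 4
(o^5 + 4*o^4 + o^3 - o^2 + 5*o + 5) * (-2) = -2*o^5 - 8*o^4 - 2*o^3 + 2*o^2 - 10*o - 10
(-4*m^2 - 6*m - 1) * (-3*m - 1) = 12*m^3 + 22*m^2 + 9*m + 1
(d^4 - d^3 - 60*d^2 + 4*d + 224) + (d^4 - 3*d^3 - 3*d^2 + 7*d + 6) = 2*d^4 - 4*d^3 - 63*d^2 + 11*d + 230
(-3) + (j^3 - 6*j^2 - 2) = j^3 - 6*j^2 - 5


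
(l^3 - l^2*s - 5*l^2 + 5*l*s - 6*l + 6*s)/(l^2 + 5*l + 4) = (l^2 - l*s - 6*l + 6*s)/(l + 4)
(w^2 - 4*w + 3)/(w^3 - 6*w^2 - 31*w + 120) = (w - 1)/(w^2 - 3*w - 40)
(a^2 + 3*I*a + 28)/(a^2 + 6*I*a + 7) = (a - 4*I)/(a - I)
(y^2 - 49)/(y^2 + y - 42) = (y - 7)/(y - 6)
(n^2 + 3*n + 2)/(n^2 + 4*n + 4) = (n + 1)/(n + 2)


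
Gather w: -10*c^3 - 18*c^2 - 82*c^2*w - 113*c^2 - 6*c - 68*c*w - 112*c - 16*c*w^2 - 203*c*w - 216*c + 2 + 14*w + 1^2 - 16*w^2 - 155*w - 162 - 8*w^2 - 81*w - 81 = -10*c^3 - 131*c^2 - 334*c + w^2*(-16*c - 24) + w*(-82*c^2 - 271*c - 222) - 240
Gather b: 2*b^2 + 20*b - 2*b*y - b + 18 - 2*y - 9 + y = 2*b^2 + b*(19 - 2*y) - y + 9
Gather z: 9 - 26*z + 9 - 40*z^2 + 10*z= -40*z^2 - 16*z + 18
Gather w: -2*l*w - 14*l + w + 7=-14*l + w*(1 - 2*l) + 7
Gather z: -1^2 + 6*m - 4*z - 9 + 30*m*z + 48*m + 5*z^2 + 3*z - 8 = 54*m + 5*z^2 + z*(30*m - 1) - 18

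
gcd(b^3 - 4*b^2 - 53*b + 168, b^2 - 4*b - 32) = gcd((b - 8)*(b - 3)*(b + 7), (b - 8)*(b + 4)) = b - 8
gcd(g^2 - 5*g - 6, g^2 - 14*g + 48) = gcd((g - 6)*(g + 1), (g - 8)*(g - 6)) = g - 6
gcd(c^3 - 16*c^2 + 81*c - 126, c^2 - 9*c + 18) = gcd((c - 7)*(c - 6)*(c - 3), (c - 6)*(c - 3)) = c^2 - 9*c + 18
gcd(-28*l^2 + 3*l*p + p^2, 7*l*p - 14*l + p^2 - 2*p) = 7*l + p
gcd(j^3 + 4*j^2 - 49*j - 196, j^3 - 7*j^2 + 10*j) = 1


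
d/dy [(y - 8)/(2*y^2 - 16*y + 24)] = (y^2/2 - 4*y - (y - 8)*(y - 4) + 6)/(y^2 - 8*y + 12)^2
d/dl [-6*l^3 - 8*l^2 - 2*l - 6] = -18*l^2 - 16*l - 2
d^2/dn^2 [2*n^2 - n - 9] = 4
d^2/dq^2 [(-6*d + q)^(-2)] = 6/(6*d - q)^4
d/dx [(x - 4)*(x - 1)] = 2*x - 5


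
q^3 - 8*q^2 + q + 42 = (q - 7)*(q - 3)*(q + 2)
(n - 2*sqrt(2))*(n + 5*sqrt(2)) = n^2 + 3*sqrt(2)*n - 20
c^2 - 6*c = c*(c - 6)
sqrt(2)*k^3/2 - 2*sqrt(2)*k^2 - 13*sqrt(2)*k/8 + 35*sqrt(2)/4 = (k - 7/2)*(k - 5/2)*(sqrt(2)*k/2 + sqrt(2))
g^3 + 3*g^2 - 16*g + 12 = (g - 2)*(g - 1)*(g + 6)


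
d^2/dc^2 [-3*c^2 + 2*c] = -6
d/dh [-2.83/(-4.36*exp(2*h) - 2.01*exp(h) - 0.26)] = (-24.6776*exp(h) - 5.6883)*exp(h)/(4.36*exp(2*h) + 2.01*exp(h) + 0.26)^2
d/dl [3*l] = 3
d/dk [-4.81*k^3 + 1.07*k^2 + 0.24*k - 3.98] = -14.43*k^2 + 2.14*k + 0.24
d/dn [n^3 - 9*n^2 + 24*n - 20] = 3*n^2 - 18*n + 24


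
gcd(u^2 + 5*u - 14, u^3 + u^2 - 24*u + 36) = u - 2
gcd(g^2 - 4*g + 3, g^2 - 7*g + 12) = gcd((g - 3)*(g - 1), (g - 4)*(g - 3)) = g - 3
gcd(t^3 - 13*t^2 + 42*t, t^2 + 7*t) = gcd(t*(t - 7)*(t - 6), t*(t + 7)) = t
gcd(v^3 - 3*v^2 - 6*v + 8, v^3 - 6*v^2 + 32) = v^2 - 2*v - 8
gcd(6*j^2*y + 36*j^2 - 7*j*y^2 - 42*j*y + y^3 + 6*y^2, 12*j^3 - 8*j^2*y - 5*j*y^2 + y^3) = 6*j^2 - 7*j*y + y^2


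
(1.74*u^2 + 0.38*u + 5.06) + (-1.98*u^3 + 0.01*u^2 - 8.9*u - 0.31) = -1.98*u^3 + 1.75*u^2 - 8.52*u + 4.75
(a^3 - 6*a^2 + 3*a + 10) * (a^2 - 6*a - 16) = a^5 - 12*a^4 + 23*a^3 + 88*a^2 - 108*a - 160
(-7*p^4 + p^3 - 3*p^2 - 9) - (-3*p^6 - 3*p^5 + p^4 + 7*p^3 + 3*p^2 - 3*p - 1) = 3*p^6 + 3*p^5 - 8*p^4 - 6*p^3 - 6*p^2 + 3*p - 8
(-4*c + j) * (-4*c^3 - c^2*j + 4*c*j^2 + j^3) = 16*c^4 - 17*c^2*j^2 + j^4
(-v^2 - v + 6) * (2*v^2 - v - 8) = -2*v^4 - v^3 + 21*v^2 + 2*v - 48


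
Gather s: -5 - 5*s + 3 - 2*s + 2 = -7*s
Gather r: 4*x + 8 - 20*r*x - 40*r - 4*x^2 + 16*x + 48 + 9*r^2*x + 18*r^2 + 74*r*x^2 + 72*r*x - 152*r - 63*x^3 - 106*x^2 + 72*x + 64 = r^2*(9*x + 18) + r*(74*x^2 + 52*x - 192) - 63*x^3 - 110*x^2 + 92*x + 120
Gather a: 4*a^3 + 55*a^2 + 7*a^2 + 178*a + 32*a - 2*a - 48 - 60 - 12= 4*a^3 + 62*a^2 + 208*a - 120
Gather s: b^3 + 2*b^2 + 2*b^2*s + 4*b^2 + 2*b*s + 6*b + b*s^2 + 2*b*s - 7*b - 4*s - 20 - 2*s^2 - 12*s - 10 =b^3 + 6*b^2 - b + s^2*(b - 2) + s*(2*b^2 + 4*b - 16) - 30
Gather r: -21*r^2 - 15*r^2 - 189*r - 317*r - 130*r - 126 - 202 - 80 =-36*r^2 - 636*r - 408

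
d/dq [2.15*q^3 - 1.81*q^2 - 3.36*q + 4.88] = 6.45*q^2 - 3.62*q - 3.36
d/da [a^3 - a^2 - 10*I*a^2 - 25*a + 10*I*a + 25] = 3*a^2 - 2*a - 20*I*a - 25 + 10*I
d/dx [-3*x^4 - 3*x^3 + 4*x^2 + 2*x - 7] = -12*x^3 - 9*x^2 + 8*x + 2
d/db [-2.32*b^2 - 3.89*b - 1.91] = -4.64*b - 3.89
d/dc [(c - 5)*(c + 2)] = 2*c - 3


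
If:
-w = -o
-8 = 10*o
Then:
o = -4/5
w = -4/5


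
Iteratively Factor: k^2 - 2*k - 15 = (k + 3)*(k - 5)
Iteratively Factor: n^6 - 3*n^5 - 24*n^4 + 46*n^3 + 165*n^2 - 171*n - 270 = (n - 2)*(n^5 - n^4 - 26*n^3 - 6*n^2 + 153*n + 135) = (n - 5)*(n - 2)*(n^4 + 4*n^3 - 6*n^2 - 36*n - 27) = (n - 5)*(n - 2)*(n + 3)*(n^3 + n^2 - 9*n - 9) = (n - 5)*(n - 2)*(n + 1)*(n + 3)*(n^2 - 9) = (n - 5)*(n - 3)*(n - 2)*(n + 1)*(n + 3)*(n + 3)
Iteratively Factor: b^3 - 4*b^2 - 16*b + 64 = (b - 4)*(b^2 - 16) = (b - 4)*(b + 4)*(b - 4)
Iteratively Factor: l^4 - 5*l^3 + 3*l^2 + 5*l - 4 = (l - 1)*(l^3 - 4*l^2 - l + 4) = (l - 1)^2*(l^2 - 3*l - 4) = (l - 4)*(l - 1)^2*(l + 1)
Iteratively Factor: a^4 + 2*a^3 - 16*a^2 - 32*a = (a + 2)*(a^3 - 16*a) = (a - 4)*(a + 2)*(a^2 + 4*a) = a*(a - 4)*(a + 2)*(a + 4)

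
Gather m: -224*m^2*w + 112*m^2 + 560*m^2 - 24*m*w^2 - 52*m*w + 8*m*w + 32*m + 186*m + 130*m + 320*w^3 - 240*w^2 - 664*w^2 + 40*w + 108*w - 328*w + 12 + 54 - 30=m^2*(672 - 224*w) + m*(-24*w^2 - 44*w + 348) + 320*w^3 - 904*w^2 - 180*w + 36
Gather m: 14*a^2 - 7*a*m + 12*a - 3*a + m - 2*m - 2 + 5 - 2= 14*a^2 + 9*a + m*(-7*a - 1) + 1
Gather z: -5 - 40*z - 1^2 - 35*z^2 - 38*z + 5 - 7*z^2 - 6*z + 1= -42*z^2 - 84*z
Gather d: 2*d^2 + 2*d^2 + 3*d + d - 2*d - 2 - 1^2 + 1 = 4*d^2 + 2*d - 2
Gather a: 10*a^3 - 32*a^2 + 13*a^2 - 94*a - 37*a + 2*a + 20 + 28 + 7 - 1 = 10*a^3 - 19*a^2 - 129*a + 54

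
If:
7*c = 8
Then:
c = 8/7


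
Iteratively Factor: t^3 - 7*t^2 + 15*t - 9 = (t - 1)*(t^2 - 6*t + 9) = (t - 3)*(t - 1)*(t - 3)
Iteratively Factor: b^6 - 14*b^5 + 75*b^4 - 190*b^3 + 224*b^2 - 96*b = (b - 1)*(b^5 - 13*b^4 + 62*b^3 - 128*b^2 + 96*b) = (b - 4)*(b - 1)*(b^4 - 9*b^3 + 26*b^2 - 24*b) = (b - 4)*(b - 3)*(b - 1)*(b^3 - 6*b^2 + 8*b) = (b - 4)*(b - 3)*(b - 2)*(b - 1)*(b^2 - 4*b) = b*(b - 4)*(b - 3)*(b - 2)*(b - 1)*(b - 4)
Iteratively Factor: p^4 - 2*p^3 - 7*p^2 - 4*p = (p + 1)*(p^3 - 3*p^2 - 4*p) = (p + 1)^2*(p^2 - 4*p) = (p - 4)*(p + 1)^2*(p)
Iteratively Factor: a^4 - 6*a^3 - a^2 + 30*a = (a - 5)*(a^3 - a^2 - 6*a) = (a - 5)*(a - 3)*(a^2 + 2*a) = a*(a - 5)*(a - 3)*(a + 2)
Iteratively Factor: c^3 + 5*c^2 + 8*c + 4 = (c + 2)*(c^2 + 3*c + 2) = (c + 1)*(c + 2)*(c + 2)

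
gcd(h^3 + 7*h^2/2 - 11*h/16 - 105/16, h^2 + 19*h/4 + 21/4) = h^2 + 19*h/4 + 21/4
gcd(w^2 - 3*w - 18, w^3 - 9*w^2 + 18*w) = w - 6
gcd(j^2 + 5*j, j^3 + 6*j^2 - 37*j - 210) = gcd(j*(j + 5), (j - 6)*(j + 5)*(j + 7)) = j + 5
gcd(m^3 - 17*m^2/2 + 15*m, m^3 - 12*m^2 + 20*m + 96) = m - 6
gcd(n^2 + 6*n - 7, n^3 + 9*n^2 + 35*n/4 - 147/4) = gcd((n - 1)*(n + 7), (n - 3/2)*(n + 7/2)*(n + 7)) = n + 7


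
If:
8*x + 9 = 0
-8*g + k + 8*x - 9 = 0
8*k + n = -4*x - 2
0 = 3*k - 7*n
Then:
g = -2089/944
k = 35/118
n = 15/118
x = -9/8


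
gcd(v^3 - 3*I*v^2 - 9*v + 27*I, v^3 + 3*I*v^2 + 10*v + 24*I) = v - 3*I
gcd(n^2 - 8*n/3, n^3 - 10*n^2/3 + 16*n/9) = n^2 - 8*n/3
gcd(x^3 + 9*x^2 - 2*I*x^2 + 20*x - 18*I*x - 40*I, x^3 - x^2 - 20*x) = x + 4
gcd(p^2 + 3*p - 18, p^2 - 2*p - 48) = p + 6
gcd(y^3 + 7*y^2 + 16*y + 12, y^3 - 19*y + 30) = 1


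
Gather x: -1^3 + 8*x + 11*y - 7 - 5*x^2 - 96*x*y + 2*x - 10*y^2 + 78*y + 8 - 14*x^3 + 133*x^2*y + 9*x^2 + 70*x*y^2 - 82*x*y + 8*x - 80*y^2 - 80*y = -14*x^3 + x^2*(133*y + 4) + x*(70*y^2 - 178*y + 18) - 90*y^2 + 9*y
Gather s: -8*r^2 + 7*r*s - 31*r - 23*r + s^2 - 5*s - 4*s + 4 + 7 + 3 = -8*r^2 - 54*r + s^2 + s*(7*r - 9) + 14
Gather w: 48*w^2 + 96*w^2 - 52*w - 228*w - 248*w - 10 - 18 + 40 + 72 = 144*w^2 - 528*w + 84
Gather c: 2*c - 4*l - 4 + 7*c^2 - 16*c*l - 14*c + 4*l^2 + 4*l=7*c^2 + c*(-16*l - 12) + 4*l^2 - 4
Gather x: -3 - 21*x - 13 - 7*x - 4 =-28*x - 20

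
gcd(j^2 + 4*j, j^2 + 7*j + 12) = j + 4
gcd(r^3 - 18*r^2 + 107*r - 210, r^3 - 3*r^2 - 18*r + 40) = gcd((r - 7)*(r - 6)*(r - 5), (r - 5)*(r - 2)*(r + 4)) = r - 5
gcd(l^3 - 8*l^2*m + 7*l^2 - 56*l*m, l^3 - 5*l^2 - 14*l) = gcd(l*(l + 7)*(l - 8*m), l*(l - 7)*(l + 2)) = l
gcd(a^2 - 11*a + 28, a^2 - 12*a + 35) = a - 7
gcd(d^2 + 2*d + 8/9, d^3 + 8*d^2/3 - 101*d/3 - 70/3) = d + 2/3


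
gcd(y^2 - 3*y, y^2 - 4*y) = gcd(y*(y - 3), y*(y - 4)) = y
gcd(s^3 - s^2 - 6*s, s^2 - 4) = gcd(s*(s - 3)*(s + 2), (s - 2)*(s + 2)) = s + 2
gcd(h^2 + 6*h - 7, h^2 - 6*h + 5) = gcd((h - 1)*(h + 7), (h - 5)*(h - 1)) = h - 1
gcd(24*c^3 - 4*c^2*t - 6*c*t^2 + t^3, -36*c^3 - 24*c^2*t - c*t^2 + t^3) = -12*c^2 - 4*c*t + t^2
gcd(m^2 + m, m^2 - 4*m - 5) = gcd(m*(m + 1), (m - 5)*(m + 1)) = m + 1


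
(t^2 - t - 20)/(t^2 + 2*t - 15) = (t^2 - t - 20)/(t^2 + 2*t - 15)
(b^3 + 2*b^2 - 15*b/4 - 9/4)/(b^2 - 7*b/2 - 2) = (2*b^2 + 3*b - 9)/(2*(b - 4))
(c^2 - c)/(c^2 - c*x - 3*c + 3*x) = c*(c - 1)/(c^2 - c*x - 3*c + 3*x)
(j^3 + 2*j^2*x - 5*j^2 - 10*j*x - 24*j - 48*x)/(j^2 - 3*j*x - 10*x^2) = (-j^2 + 5*j + 24)/(-j + 5*x)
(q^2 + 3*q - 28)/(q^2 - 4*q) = (q + 7)/q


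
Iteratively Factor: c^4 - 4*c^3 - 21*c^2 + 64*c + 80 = (c + 4)*(c^3 - 8*c^2 + 11*c + 20) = (c + 1)*(c + 4)*(c^2 - 9*c + 20) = (c - 5)*(c + 1)*(c + 4)*(c - 4)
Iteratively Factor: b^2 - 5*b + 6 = (b - 2)*(b - 3)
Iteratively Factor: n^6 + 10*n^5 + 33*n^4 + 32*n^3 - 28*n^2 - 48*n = (n)*(n^5 + 10*n^4 + 33*n^3 + 32*n^2 - 28*n - 48) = n*(n - 1)*(n^4 + 11*n^3 + 44*n^2 + 76*n + 48) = n*(n - 1)*(n + 3)*(n^3 + 8*n^2 + 20*n + 16) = n*(n - 1)*(n + 2)*(n + 3)*(n^2 + 6*n + 8) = n*(n - 1)*(n + 2)^2*(n + 3)*(n + 4)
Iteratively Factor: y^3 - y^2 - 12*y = (y)*(y^2 - y - 12) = y*(y - 4)*(y + 3)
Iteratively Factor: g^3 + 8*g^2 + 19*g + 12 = (g + 3)*(g^2 + 5*g + 4) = (g + 1)*(g + 3)*(g + 4)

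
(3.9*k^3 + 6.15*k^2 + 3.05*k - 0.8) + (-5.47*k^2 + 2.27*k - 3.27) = 3.9*k^3 + 0.680000000000001*k^2 + 5.32*k - 4.07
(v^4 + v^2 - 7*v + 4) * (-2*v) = -2*v^5 - 2*v^3 + 14*v^2 - 8*v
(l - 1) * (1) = l - 1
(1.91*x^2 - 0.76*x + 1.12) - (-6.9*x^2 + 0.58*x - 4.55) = 8.81*x^2 - 1.34*x + 5.67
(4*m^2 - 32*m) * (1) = 4*m^2 - 32*m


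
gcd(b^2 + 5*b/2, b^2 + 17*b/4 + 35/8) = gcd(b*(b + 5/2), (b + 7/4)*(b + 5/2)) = b + 5/2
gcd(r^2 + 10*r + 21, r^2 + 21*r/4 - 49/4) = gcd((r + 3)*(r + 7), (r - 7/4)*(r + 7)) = r + 7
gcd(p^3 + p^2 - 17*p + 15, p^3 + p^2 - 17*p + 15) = p^3 + p^2 - 17*p + 15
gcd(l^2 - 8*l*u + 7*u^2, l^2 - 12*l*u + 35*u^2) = -l + 7*u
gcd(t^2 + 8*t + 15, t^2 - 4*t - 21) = t + 3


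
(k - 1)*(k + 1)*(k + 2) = k^3 + 2*k^2 - k - 2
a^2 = a^2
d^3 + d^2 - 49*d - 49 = (d - 7)*(d + 1)*(d + 7)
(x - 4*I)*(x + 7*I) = x^2 + 3*I*x + 28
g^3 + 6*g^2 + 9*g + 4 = (g + 1)^2*(g + 4)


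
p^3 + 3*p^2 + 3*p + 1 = (p + 1)^3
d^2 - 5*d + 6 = (d - 3)*(d - 2)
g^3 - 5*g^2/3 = g^2*(g - 5/3)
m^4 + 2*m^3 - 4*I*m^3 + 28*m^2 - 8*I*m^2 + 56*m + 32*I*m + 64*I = (m + 2)*(m - 8*I)*(m + 2*I)^2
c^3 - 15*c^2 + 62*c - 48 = (c - 8)*(c - 6)*(c - 1)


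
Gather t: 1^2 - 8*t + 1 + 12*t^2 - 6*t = 12*t^2 - 14*t + 2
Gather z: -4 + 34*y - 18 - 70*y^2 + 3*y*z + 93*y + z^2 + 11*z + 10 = -70*y^2 + 127*y + z^2 + z*(3*y + 11) - 12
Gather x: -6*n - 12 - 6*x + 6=-6*n - 6*x - 6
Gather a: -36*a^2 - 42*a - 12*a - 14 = -36*a^2 - 54*a - 14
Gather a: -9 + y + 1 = y - 8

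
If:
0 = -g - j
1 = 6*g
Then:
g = 1/6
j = -1/6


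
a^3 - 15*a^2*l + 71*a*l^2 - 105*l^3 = (a - 7*l)*(a - 5*l)*(a - 3*l)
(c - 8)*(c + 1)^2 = c^3 - 6*c^2 - 15*c - 8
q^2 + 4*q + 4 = (q + 2)^2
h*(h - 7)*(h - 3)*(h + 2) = h^4 - 8*h^3 + h^2 + 42*h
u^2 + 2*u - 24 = (u - 4)*(u + 6)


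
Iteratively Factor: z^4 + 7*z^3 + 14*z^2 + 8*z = (z + 1)*(z^3 + 6*z^2 + 8*z) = z*(z + 1)*(z^2 + 6*z + 8) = z*(z + 1)*(z + 4)*(z + 2)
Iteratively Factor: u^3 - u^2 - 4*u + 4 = (u - 2)*(u^2 + u - 2) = (u - 2)*(u - 1)*(u + 2)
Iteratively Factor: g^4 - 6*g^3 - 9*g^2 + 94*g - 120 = (g - 5)*(g^3 - g^2 - 14*g + 24) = (g - 5)*(g + 4)*(g^2 - 5*g + 6) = (g - 5)*(g - 3)*(g + 4)*(g - 2)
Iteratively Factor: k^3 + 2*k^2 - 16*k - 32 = (k + 2)*(k^2 - 16) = (k + 2)*(k + 4)*(k - 4)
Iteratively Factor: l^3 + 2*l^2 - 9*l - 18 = (l + 2)*(l^2 - 9) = (l + 2)*(l + 3)*(l - 3)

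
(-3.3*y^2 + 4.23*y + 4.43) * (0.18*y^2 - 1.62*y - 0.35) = -0.594*y^4 + 6.1074*y^3 - 4.9002*y^2 - 8.6571*y - 1.5505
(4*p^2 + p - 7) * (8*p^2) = 32*p^4 + 8*p^3 - 56*p^2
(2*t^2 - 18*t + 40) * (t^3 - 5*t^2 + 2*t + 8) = 2*t^5 - 28*t^4 + 134*t^3 - 220*t^2 - 64*t + 320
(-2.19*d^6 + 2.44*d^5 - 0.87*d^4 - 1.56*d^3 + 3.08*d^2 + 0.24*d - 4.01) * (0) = 0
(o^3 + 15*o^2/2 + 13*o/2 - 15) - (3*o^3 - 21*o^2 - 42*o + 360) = -2*o^3 + 57*o^2/2 + 97*o/2 - 375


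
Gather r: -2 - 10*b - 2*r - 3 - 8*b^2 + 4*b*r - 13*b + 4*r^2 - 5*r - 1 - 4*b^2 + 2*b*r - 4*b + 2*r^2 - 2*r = -12*b^2 - 27*b + 6*r^2 + r*(6*b - 9) - 6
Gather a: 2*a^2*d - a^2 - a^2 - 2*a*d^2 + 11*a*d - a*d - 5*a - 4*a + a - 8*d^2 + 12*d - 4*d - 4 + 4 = a^2*(2*d - 2) + a*(-2*d^2 + 10*d - 8) - 8*d^2 + 8*d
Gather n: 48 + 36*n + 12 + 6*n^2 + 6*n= 6*n^2 + 42*n + 60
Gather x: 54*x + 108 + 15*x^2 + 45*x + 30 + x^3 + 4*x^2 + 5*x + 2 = x^3 + 19*x^2 + 104*x + 140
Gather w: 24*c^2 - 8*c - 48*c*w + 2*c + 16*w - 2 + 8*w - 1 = 24*c^2 - 6*c + w*(24 - 48*c) - 3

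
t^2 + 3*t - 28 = (t - 4)*(t + 7)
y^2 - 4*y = y*(y - 4)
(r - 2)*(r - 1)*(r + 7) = r^3 + 4*r^2 - 19*r + 14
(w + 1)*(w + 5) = w^2 + 6*w + 5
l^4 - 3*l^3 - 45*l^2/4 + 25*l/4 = l*(l - 5)*(l - 1/2)*(l + 5/2)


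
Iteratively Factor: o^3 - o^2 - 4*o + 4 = (o - 2)*(o^2 + o - 2) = (o - 2)*(o - 1)*(o + 2)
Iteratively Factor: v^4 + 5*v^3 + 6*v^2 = (v + 3)*(v^3 + 2*v^2) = (v + 2)*(v + 3)*(v^2) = v*(v + 2)*(v + 3)*(v)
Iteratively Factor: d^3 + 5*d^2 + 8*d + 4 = (d + 1)*(d^2 + 4*d + 4) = (d + 1)*(d + 2)*(d + 2)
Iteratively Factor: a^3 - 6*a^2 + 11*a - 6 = (a - 3)*(a^2 - 3*a + 2) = (a - 3)*(a - 1)*(a - 2)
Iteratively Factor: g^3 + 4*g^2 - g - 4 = (g + 1)*(g^2 + 3*g - 4) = (g - 1)*(g + 1)*(g + 4)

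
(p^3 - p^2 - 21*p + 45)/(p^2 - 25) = (p^2 - 6*p + 9)/(p - 5)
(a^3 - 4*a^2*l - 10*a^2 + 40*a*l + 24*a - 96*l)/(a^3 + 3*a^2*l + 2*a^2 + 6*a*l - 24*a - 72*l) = (a^2 - 4*a*l - 6*a + 24*l)/(a^2 + 3*a*l + 6*a + 18*l)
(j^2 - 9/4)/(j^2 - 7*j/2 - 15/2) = (j - 3/2)/(j - 5)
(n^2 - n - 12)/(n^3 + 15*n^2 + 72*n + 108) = (n - 4)/(n^2 + 12*n + 36)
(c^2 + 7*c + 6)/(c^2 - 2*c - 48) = (c + 1)/(c - 8)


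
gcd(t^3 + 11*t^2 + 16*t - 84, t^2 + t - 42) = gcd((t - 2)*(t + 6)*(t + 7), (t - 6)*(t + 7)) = t + 7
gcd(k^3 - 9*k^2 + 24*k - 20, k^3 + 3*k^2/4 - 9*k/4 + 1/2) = 1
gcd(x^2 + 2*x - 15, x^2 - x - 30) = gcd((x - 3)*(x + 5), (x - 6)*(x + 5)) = x + 5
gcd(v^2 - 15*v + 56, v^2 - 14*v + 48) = v - 8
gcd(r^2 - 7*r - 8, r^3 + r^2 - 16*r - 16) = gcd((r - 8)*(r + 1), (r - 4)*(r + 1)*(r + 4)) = r + 1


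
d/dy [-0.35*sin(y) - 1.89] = -0.35*cos(y)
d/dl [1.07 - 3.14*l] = -3.14000000000000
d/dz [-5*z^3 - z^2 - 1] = z*(-15*z - 2)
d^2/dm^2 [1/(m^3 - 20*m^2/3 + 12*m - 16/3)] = 6*((20 - 9*m)*(3*m^3 - 20*m^2 + 36*m - 16) + (9*m^2 - 40*m + 36)^2)/(3*m^3 - 20*m^2 + 36*m - 16)^3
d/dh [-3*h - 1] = -3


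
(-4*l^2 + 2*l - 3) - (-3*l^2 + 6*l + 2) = -l^2 - 4*l - 5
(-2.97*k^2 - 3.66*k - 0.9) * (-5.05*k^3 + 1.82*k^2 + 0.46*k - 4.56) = 14.9985*k^5 + 13.0776*k^4 - 3.4824*k^3 + 10.2216*k^2 + 16.2756*k + 4.104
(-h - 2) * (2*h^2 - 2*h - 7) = -2*h^3 - 2*h^2 + 11*h + 14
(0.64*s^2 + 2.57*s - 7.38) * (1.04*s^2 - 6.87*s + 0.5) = 0.6656*s^4 - 1.724*s^3 - 25.0111*s^2 + 51.9856*s - 3.69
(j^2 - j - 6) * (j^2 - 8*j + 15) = j^4 - 9*j^3 + 17*j^2 + 33*j - 90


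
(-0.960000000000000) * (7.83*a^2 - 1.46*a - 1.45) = -7.5168*a^2 + 1.4016*a + 1.392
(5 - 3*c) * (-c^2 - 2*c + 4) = 3*c^3 + c^2 - 22*c + 20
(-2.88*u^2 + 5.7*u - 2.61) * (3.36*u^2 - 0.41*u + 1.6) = -9.6768*u^4 + 20.3328*u^3 - 15.7146*u^2 + 10.1901*u - 4.176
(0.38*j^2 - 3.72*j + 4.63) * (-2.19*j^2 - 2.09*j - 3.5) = -0.8322*j^4 + 7.3526*j^3 - 3.6949*j^2 + 3.3433*j - 16.205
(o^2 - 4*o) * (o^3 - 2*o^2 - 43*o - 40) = o^5 - 6*o^4 - 35*o^3 + 132*o^2 + 160*o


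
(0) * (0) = 0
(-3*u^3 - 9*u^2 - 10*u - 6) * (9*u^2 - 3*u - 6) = -27*u^5 - 72*u^4 - 45*u^3 + 30*u^2 + 78*u + 36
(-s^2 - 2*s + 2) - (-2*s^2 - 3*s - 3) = s^2 + s + 5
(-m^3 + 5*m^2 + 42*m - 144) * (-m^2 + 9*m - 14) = m^5 - 14*m^4 + 17*m^3 + 452*m^2 - 1884*m + 2016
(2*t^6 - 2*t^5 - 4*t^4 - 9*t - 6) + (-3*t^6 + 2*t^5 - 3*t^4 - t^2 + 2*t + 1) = -t^6 - 7*t^4 - t^2 - 7*t - 5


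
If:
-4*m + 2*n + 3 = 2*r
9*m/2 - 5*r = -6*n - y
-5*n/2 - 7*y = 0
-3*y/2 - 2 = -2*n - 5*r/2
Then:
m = 726/1423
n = 679/4269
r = 5453/8538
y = -485/8538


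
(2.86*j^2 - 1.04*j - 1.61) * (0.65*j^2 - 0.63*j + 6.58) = 1.859*j^4 - 2.4778*j^3 + 18.4275*j^2 - 5.8289*j - 10.5938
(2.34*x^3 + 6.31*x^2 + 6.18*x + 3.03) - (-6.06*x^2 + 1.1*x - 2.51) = 2.34*x^3 + 12.37*x^2 + 5.08*x + 5.54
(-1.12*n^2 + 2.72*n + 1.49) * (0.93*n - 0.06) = -1.0416*n^3 + 2.5968*n^2 + 1.2225*n - 0.0894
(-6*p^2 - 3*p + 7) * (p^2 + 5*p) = -6*p^4 - 33*p^3 - 8*p^2 + 35*p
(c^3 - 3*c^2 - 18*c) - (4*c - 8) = c^3 - 3*c^2 - 22*c + 8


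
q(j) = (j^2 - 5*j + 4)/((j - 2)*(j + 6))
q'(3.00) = 0.36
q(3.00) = -0.22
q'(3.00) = 0.36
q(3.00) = -0.22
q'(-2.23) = 0.63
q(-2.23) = -1.26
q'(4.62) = 0.11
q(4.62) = 0.08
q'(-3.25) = 1.17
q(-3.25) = -2.13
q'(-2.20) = 0.62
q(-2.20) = -1.24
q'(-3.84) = 1.88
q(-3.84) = -3.01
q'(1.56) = 1.44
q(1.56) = 0.41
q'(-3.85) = 1.90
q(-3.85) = -3.03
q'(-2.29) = 0.65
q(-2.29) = -1.30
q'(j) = (2*j - 5)/((j - 2)*(j + 6)) - (j^2 - 5*j + 4)/((j - 2)*(j + 6)^2) - (j^2 - 5*j + 4)/((j - 2)^2*(j + 6))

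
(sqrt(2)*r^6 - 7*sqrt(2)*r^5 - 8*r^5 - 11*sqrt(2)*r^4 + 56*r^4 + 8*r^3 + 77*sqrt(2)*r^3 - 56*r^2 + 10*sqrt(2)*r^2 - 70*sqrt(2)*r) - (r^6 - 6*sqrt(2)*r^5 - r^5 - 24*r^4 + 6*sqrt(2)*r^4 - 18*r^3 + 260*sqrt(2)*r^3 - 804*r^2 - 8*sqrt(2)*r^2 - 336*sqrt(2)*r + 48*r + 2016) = -r^6 + sqrt(2)*r^6 - 7*r^5 - sqrt(2)*r^5 - 17*sqrt(2)*r^4 + 80*r^4 - 183*sqrt(2)*r^3 + 26*r^3 + 18*sqrt(2)*r^2 + 748*r^2 - 48*r + 266*sqrt(2)*r - 2016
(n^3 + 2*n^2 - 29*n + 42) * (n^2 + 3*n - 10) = n^5 + 5*n^4 - 33*n^3 - 65*n^2 + 416*n - 420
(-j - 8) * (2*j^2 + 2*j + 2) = -2*j^3 - 18*j^2 - 18*j - 16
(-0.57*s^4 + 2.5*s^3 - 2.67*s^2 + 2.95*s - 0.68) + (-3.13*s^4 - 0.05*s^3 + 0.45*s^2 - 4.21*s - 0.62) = -3.7*s^4 + 2.45*s^3 - 2.22*s^2 - 1.26*s - 1.3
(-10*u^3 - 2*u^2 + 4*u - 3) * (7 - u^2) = 10*u^5 + 2*u^4 - 74*u^3 - 11*u^2 + 28*u - 21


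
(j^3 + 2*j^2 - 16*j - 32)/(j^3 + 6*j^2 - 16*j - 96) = (j + 2)/(j + 6)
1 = 1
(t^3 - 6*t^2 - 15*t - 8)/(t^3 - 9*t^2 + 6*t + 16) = (t + 1)/(t - 2)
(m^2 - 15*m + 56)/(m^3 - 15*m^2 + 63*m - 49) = (m - 8)/(m^2 - 8*m + 7)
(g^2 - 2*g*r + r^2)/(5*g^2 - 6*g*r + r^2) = (-g + r)/(-5*g + r)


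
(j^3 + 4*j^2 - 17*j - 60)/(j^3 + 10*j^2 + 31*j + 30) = (j - 4)/(j + 2)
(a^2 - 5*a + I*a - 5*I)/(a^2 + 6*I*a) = (a^2 + a*(-5 + I) - 5*I)/(a*(a + 6*I))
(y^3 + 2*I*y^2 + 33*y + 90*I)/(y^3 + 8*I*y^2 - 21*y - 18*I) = (y^2 - I*y + 30)/(y^2 + 5*I*y - 6)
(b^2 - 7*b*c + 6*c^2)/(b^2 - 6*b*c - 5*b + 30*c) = (b - c)/(b - 5)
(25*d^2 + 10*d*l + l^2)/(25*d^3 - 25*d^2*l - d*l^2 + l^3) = (5*d + l)/(5*d^2 - 6*d*l + l^2)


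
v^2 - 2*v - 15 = (v - 5)*(v + 3)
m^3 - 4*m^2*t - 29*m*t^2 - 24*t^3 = (m - 8*t)*(m + t)*(m + 3*t)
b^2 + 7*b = b*(b + 7)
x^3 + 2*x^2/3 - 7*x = x*(x - 7/3)*(x + 3)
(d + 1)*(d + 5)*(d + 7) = d^3 + 13*d^2 + 47*d + 35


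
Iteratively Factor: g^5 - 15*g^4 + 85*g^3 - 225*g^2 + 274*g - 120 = (g - 4)*(g^4 - 11*g^3 + 41*g^2 - 61*g + 30) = (g - 4)*(g - 2)*(g^3 - 9*g^2 + 23*g - 15) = (g - 5)*(g - 4)*(g - 2)*(g^2 - 4*g + 3) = (g - 5)*(g - 4)*(g - 3)*(g - 2)*(g - 1)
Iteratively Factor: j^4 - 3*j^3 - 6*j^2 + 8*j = (j - 4)*(j^3 + j^2 - 2*j) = (j - 4)*(j - 1)*(j^2 + 2*j) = j*(j - 4)*(j - 1)*(j + 2)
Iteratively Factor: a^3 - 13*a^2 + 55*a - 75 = (a - 3)*(a^2 - 10*a + 25) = (a - 5)*(a - 3)*(a - 5)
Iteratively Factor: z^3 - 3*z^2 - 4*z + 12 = (z - 3)*(z^2 - 4) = (z - 3)*(z + 2)*(z - 2)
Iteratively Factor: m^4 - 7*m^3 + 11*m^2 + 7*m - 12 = (m - 1)*(m^3 - 6*m^2 + 5*m + 12) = (m - 1)*(m + 1)*(m^2 - 7*m + 12) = (m - 4)*(m - 1)*(m + 1)*(m - 3)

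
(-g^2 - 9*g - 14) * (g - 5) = -g^3 - 4*g^2 + 31*g + 70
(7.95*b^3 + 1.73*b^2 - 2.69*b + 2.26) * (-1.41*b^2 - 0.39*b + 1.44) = -11.2095*b^5 - 5.5398*b^4 + 14.5662*b^3 + 0.353700000000001*b^2 - 4.755*b + 3.2544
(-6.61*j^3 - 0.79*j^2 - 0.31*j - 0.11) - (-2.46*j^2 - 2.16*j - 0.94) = -6.61*j^3 + 1.67*j^2 + 1.85*j + 0.83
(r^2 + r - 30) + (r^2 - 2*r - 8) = 2*r^2 - r - 38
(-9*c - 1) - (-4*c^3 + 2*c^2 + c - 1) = 4*c^3 - 2*c^2 - 10*c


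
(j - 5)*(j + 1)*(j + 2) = j^3 - 2*j^2 - 13*j - 10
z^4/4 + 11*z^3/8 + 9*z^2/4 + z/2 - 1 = (z/4 + 1/2)*(z - 1/2)*(z + 2)^2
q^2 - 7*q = q*(q - 7)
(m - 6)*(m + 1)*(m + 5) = m^3 - 31*m - 30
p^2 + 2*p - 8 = (p - 2)*(p + 4)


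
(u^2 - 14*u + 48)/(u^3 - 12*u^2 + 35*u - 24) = (u - 6)/(u^2 - 4*u + 3)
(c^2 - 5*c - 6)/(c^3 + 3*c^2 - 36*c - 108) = (c + 1)/(c^2 + 9*c + 18)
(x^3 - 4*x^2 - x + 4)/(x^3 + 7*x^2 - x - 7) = (x - 4)/(x + 7)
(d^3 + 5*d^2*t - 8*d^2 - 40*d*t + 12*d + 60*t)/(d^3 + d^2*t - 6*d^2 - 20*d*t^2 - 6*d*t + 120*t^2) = (2 - d)/(-d + 4*t)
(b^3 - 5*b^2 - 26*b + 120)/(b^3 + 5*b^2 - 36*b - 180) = (b - 4)/(b + 6)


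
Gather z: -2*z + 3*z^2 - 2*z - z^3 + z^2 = -z^3 + 4*z^2 - 4*z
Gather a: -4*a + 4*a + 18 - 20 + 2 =0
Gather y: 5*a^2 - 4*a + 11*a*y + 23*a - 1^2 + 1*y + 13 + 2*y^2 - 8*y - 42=5*a^2 + 19*a + 2*y^2 + y*(11*a - 7) - 30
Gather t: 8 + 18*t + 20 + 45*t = 63*t + 28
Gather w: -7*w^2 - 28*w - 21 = -7*w^2 - 28*w - 21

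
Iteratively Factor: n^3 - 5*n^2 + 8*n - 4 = (n - 2)*(n^2 - 3*n + 2) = (n - 2)*(n - 1)*(n - 2)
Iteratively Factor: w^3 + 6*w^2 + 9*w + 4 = (w + 1)*(w^2 + 5*w + 4) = (w + 1)*(w + 4)*(w + 1)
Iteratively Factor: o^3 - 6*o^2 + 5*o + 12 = (o + 1)*(o^2 - 7*o + 12) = (o - 3)*(o + 1)*(o - 4)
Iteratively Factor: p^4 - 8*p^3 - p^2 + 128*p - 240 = (p - 4)*(p^3 - 4*p^2 - 17*p + 60) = (p - 5)*(p - 4)*(p^2 + p - 12) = (p - 5)*(p - 4)*(p - 3)*(p + 4)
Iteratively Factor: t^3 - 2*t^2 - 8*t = (t - 4)*(t^2 + 2*t) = (t - 4)*(t + 2)*(t)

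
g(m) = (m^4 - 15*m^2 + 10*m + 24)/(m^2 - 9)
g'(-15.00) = -30.07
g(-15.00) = 218.17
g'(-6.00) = -13.11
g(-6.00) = 26.67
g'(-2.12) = -17.15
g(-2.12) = 9.86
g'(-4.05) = -17.17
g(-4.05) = 0.88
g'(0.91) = 1.17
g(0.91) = -2.61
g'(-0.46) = -2.47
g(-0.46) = -1.85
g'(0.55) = 0.31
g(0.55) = -2.88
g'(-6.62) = -14.00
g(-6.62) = 35.06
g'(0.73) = 0.74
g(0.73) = -2.79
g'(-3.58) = -36.89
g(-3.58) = -10.42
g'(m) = -2*m*(m^4 - 15*m^2 + 10*m + 24)/(m^2 - 9)^2 + (4*m^3 - 30*m + 10)/(m^2 - 9) = 2*(m^3 + 6*m^2 + 9*m - 5)/(m^2 + 6*m + 9)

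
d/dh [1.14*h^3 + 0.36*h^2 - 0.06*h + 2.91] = 3.42*h^2 + 0.72*h - 0.06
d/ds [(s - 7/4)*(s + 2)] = 2*s + 1/4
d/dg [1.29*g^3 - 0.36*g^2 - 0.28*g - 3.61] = 3.87*g^2 - 0.72*g - 0.28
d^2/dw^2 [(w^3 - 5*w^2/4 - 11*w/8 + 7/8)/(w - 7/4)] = 2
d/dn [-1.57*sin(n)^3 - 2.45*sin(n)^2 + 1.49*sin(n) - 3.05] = (-4.71*sin(n)^2 - 4.9*sin(n) + 1.49)*cos(n)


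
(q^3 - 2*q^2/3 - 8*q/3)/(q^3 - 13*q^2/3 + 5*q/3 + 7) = q*(3*q^2 - 2*q - 8)/(3*q^3 - 13*q^2 + 5*q + 21)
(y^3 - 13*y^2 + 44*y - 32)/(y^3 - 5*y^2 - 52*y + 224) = (y - 1)/(y + 7)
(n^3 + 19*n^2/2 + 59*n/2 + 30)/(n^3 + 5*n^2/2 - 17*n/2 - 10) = (2*n^2 + 11*n + 15)/(2*n^2 - 3*n - 5)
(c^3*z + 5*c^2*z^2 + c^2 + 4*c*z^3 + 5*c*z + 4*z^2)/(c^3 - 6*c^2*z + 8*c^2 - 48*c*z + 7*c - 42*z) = (c^3*z + 5*c^2*z^2 + c^2 + 4*c*z^3 + 5*c*z + 4*z^2)/(c^3 - 6*c^2*z + 8*c^2 - 48*c*z + 7*c - 42*z)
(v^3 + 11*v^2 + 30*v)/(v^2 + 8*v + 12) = v*(v + 5)/(v + 2)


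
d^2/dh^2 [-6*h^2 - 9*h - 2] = -12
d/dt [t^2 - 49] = 2*t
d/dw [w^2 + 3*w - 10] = 2*w + 3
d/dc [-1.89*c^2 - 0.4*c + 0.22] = -3.78*c - 0.4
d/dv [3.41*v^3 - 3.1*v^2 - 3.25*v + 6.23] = 10.23*v^2 - 6.2*v - 3.25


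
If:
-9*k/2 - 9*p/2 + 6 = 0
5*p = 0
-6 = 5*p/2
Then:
No Solution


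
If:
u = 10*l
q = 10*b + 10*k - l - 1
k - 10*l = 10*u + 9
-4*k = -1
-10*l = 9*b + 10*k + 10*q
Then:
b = -35/218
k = 1/4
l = -7/88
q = -249/9592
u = -35/44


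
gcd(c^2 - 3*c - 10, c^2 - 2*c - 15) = c - 5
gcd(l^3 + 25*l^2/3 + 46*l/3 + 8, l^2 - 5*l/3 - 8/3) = l + 1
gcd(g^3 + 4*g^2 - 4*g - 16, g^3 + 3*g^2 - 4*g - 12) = g^2 - 4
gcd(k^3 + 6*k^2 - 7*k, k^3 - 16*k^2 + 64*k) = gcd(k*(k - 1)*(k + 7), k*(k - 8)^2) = k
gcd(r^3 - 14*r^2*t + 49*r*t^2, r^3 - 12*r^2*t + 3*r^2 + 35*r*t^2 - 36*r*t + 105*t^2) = r - 7*t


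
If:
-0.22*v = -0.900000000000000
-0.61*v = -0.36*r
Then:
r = 6.93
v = 4.09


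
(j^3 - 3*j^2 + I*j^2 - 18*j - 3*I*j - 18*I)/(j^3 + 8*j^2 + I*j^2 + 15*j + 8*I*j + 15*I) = (j - 6)/(j + 5)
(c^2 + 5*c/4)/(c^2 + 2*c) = (c + 5/4)/(c + 2)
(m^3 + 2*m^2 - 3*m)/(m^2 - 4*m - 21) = m*(m - 1)/(m - 7)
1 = 1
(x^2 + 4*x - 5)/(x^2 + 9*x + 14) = (x^2 + 4*x - 5)/(x^2 + 9*x + 14)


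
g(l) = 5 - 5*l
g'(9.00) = -5.00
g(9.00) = -40.00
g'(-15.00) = -5.00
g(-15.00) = 80.00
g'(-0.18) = -5.00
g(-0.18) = 5.90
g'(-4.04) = -5.00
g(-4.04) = 25.20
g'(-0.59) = -5.00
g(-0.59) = 7.95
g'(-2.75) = -5.00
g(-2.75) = 18.75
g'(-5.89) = -5.00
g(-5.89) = 34.45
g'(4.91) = -5.00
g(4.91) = -19.55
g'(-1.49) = -5.00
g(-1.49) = 12.45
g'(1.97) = -5.00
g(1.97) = -4.85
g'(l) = -5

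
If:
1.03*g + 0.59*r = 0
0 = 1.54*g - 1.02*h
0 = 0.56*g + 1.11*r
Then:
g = 0.00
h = 0.00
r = 0.00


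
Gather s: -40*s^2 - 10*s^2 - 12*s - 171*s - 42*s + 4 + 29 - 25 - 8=-50*s^2 - 225*s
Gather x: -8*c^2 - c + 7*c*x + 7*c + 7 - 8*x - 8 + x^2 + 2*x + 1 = -8*c^2 + 6*c + x^2 + x*(7*c - 6)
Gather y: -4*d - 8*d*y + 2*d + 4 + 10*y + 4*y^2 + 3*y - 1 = -2*d + 4*y^2 + y*(13 - 8*d) + 3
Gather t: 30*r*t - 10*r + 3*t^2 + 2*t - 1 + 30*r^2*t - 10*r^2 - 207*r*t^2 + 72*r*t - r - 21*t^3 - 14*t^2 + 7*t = -10*r^2 - 11*r - 21*t^3 + t^2*(-207*r - 11) + t*(30*r^2 + 102*r + 9) - 1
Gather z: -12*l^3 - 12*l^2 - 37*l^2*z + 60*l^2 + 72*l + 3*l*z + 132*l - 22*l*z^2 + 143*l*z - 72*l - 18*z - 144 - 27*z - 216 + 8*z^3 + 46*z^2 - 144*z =-12*l^3 + 48*l^2 + 132*l + 8*z^3 + z^2*(46 - 22*l) + z*(-37*l^2 + 146*l - 189) - 360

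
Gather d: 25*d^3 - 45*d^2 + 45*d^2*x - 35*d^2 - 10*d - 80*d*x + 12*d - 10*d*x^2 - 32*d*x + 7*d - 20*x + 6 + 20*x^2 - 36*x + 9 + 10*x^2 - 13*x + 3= 25*d^3 + d^2*(45*x - 80) + d*(-10*x^2 - 112*x + 9) + 30*x^2 - 69*x + 18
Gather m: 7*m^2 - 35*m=7*m^2 - 35*m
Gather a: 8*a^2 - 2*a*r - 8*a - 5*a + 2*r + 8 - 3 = 8*a^2 + a*(-2*r - 13) + 2*r + 5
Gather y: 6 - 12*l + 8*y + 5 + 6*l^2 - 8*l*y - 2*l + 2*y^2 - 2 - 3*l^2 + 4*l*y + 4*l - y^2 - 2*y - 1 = 3*l^2 - 10*l + y^2 + y*(6 - 4*l) + 8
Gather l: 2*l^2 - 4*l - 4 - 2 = 2*l^2 - 4*l - 6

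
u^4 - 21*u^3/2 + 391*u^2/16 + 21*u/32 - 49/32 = (u - 7)*(u - 7/2)*(u - 1/4)*(u + 1/4)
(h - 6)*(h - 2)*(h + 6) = h^3 - 2*h^2 - 36*h + 72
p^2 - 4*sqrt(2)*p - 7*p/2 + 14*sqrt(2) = (p - 7/2)*(p - 4*sqrt(2))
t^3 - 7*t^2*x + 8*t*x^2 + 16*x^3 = (t - 4*x)^2*(t + x)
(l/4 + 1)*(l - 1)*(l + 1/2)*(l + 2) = l^4/4 + 11*l^3/8 + 9*l^2/8 - 7*l/4 - 1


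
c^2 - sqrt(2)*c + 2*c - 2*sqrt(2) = (c + 2)*(c - sqrt(2))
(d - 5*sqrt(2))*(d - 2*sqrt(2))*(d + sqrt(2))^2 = d^4 - 5*sqrt(2)*d^3 - 6*d^2 + 26*sqrt(2)*d + 40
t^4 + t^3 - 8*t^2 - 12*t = t*(t - 3)*(t + 2)^2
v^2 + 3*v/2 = v*(v + 3/2)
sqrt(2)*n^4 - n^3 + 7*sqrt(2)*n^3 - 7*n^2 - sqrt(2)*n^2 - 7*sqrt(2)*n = n*(n + 7)*(n - sqrt(2))*(sqrt(2)*n + 1)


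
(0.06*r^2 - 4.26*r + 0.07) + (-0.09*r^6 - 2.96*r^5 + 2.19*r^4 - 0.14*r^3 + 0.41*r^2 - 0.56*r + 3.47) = -0.09*r^6 - 2.96*r^5 + 2.19*r^4 - 0.14*r^3 + 0.47*r^2 - 4.82*r + 3.54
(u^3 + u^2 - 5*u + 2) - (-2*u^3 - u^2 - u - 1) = 3*u^3 + 2*u^2 - 4*u + 3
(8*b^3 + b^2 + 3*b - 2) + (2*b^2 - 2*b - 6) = 8*b^3 + 3*b^2 + b - 8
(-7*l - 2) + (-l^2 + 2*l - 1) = -l^2 - 5*l - 3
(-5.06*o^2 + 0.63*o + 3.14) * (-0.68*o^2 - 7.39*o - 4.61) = 3.4408*o^4 + 36.965*o^3 + 16.5357*o^2 - 26.1089*o - 14.4754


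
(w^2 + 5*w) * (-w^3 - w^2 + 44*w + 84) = -w^5 - 6*w^4 + 39*w^3 + 304*w^2 + 420*w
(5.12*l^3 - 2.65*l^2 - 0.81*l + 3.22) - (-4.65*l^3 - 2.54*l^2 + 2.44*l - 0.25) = 9.77*l^3 - 0.11*l^2 - 3.25*l + 3.47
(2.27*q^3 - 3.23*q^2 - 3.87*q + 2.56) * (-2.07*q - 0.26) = -4.6989*q^4 + 6.0959*q^3 + 8.8507*q^2 - 4.293*q - 0.6656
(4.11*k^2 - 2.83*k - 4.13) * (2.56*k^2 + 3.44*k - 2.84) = 10.5216*k^4 + 6.8936*k^3 - 31.9804*k^2 - 6.17*k + 11.7292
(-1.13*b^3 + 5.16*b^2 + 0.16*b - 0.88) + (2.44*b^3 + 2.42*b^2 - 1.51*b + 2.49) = 1.31*b^3 + 7.58*b^2 - 1.35*b + 1.61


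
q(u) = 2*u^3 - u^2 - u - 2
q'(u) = 6*u^2 - 2*u - 1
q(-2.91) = -56.84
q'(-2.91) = 55.63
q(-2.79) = -50.43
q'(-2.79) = 51.28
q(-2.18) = -25.29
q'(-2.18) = 31.87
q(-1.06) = -4.45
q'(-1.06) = 7.86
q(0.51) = -2.50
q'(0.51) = -0.46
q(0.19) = -2.21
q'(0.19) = -1.16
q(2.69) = 27.00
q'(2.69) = 37.04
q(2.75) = 29.28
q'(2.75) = 38.88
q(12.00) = 3298.00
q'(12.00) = 839.00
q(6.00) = 388.00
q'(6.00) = 203.00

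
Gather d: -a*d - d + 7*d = d*(6 - a)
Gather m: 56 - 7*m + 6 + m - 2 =60 - 6*m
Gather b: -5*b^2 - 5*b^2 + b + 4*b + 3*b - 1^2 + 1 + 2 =-10*b^2 + 8*b + 2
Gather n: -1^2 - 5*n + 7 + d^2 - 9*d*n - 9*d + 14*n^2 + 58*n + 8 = d^2 - 9*d + 14*n^2 + n*(53 - 9*d) + 14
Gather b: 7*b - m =7*b - m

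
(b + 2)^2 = b^2 + 4*b + 4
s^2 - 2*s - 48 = (s - 8)*(s + 6)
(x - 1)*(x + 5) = x^2 + 4*x - 5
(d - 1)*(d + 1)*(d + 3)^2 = d^4 + 6*d^3 + 8*d^2 - 6*d - 9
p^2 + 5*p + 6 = (p + 2)*(p + 3)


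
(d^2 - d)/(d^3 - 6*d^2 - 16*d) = (1 - d)/(-d^2 + 6*d + 16)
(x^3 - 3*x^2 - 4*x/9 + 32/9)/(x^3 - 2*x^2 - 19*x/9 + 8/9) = (3*x - 4)/(3*x - 1)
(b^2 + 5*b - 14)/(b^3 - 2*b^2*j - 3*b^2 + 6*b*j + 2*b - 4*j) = (b + 7)/(b^2 - 2*b*j - b + 2*j)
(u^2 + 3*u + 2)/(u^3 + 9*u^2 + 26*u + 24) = (u + 1)/(u^2 + 7*u + 12)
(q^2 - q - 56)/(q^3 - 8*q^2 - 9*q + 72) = (q + 7)/(q^2 - 9)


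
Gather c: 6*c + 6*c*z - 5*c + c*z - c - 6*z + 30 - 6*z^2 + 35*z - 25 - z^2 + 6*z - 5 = 7*c*z - 7*z^2 + 35*z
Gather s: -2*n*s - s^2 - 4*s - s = -s^2 + s*(-2*n - 5)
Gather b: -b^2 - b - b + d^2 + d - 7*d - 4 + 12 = -b^2 - 2*b + d^2 - 6*d + 8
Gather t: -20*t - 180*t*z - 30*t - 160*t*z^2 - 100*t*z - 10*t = t*(-160*z^2 - 280*z - 60)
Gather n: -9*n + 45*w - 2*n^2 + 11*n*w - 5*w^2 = -2*n^2 + n*(11*w - 9) - 5*w^2 + 45*w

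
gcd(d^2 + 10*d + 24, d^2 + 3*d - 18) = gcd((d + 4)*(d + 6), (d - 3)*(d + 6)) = d + 6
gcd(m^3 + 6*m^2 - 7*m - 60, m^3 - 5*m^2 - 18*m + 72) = m^2 + m - 12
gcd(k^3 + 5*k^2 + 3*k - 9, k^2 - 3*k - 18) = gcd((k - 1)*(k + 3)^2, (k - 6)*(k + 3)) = k + 3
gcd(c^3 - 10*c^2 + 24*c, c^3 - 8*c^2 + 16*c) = c^2 - 4*c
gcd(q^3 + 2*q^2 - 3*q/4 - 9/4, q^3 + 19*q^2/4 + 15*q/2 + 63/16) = q^2 + 3*q + 9/4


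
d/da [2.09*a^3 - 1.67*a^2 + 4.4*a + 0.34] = 6.27*a^2 - 3.34*a + 4.4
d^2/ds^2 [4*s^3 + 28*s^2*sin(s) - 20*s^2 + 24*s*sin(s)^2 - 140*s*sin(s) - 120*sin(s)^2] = -28*s^2*sin(s) + 140*s*sin(s) + 112*s*cos(s) + 48*s*cos(2*s) + 24*s + 56*sin(s) + 48*sin(2*s) - 280*cos(s) - 240*cos(2*s) - 40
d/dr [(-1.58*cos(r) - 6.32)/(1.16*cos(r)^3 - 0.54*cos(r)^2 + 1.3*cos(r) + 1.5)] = (-3.6656*cos(r)^3 - 21.1404*cos(r)^2 + 6.8256*cos(r) - 5.846)*sin(r)/(1.3456*cos(r)^6 - 1.2528*cos(r)^5 + 3.3076*cos(r)^4 + 2.076*cos(r)^3 + 0.07*cos(r)^2 + 3.9*cos(r) + 2.25)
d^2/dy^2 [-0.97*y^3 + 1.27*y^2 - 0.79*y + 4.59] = 2.54 - 5.82*y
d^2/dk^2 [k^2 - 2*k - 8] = 2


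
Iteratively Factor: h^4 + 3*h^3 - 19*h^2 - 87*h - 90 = (h + 2)*(h^3 + h^2 - 21*h - 45) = (h + 2)*(h + 3)*(h^2 - 2*h - 15) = (h + 2)*(h + 3)^2*(h - 5)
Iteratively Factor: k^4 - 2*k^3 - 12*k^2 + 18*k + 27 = (k + 1)*(k^3 - 3*k^2 - 9*k + 27) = (k - 3)*(k + 1)*(k^2 - 9) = (k - 3)^2*(k + 1)*(k + 3)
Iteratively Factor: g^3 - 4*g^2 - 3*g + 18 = (g - 3)*(g^2 - g - 6) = (g - 3)*(g + 2)*(g - 3)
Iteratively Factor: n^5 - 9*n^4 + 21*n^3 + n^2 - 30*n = (n)*(n^4 - 9*n^3 + 21*n^2 + n - 30) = n*(n + 1)*(n^3 - 10*n^2 + 31*n - 30) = n*(n - 3)*(n + 1)*(n^2 - 7*n + 10) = n*(n - 3)*(n - 2)*(n + 1)*(n - 5)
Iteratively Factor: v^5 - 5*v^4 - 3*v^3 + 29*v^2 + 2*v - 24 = (v - 4)*(v^4 - v^3 - 7*v^2 + v + 6) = (v - 4)*(v - 1)*(v^3 - 7*v - 6) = (v - 4)*(v - 3)*(v - 1)*(v^2 + 3*v + 2) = (v - 4)*(v - 3)*(v - 1)*(v + 1)*(v + 2)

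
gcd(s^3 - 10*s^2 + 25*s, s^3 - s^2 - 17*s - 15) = s - 5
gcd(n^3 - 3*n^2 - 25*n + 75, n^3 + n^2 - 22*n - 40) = n - 5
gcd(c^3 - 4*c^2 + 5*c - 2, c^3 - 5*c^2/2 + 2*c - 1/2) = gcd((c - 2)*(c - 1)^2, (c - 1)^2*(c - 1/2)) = c^2 - 2*c + 1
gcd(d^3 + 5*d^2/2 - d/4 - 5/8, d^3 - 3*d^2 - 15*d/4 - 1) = d + 1/2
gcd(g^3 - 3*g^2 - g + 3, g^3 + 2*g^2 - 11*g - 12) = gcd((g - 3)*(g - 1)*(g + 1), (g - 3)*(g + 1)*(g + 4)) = g^2 - 2*g - 3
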